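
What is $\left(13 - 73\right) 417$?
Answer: $-25020$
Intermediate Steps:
$\left(13 - 73\right) 417 = \left(-60\right) 417 = -25020$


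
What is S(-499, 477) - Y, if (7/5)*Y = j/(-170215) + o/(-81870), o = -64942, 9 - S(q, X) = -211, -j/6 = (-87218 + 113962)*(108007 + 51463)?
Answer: -209070623880073/1950970287 ≈ -1.0716e+5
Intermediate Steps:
j = -25589194080 (j = -6*(-87218 + 113962)*(108007 + 51463) = -160464*159470 = -6*4264865680 = -25589194080)
S(q, X) = 220 (S(q, X) = 9 - 1*(-211) = 9 + 211 = 220)
Y = 209499837343213/1950970287 (Y = 5*(-25589194080/(-170215) - 64942/(-81870))/7 = 5*(-25589194080*(-1/170215) - 64942*(-1/81870))/7 = 5*(5117838816/34043 + 32471/40935)/7 = (5/7)*(209499837343213/1393550205) = 209499837343213/1950970287 ≈ 1.0738e+5)
S(-499, 477) - Y = 220 - 1*209499837343213/1950970287 = 220 - 209499837343213/1950970287 = -209070623880073/1950970287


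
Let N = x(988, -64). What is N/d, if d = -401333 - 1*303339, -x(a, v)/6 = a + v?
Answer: 693/88084 ≈ 0.0078675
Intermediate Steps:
x(a, v) = -6*a - 6*v (x(a, v) = -6*(a + v) = -6*a - 6*v)
N = -5544 (N = -6*988 - 6*(-64) = -5928 + 384 = -5544)
d = -704672 (d = -401333 - 303339 = -704672)
N/d = -5544/(-704672) = -5544*(-1/704672) = 693/88084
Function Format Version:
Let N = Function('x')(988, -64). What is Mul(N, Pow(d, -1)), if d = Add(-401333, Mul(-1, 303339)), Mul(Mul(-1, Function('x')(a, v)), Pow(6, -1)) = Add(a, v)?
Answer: Rational(693, 88084) ≈ 0.0078675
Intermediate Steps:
Function('x')(a, v) = Add(Mul(-6, a), Mul(-6, v)) (Function('x')(a, v) = Mul(-6, Add(a, v)) = Add(Mul(-6, a), Mul(-6, v)))
N = -5544 (N = Add(Mul(-6, 988), Mul(-6, -64)) = Add(-5928, 384) = -5544)
d = -704672 (d = Add(-401333, -303339) = -704672)
Mul(N, Pow(d, -1)) = Mul(-5544, Pow(-704672, -1)) = Mul(-5544, Rational(-1, 704672)) = Rational(693, 88084)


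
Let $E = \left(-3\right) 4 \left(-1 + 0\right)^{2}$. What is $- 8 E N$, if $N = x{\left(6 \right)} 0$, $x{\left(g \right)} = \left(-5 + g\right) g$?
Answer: $0$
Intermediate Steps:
$x{\left(g \right)} = g \left(-5 + g\right)$
$E = -12$ ($E = - 12 \left(-1\right)^{2} = \left(-12\right) 1 = -12$)
$N = 0$ ($N = 6 \left(-5 + 6\right) 0 = 6 \cdot 1 \cdot 0 = 6 \cdot 0 = 0$)
$- 8 E N = \left(-8\right) \left(-12\right) 0 = 96 \cdot 0 = 0$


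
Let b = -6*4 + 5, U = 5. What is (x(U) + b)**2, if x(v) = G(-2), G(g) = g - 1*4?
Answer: 625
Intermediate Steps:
G(g) = -4 + g (G(g) = g - 4 = -4 + g)
x(v) = -6 (x(v) = -4 - 2 = -6)
b = -19 (b = -24 + 5 = -19)
(x(U) + b)**2 = (-6 - 19)**2 = (-25)**2 = 625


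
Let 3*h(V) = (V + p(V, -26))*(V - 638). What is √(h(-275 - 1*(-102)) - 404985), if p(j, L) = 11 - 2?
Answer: I*√3245853/3 ≈ 600.54*I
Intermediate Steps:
p(j, L) = 9
h(V) = (-638 + V)*(9 + V)/3 (h(V) = ((V + 9)*(V - 638))/3 = ((9 + V)*(-638 + V))/3 = ((-638 + V)*(9 + V))/3 = (-638 + V)*(9 + V)/3)
√(h(-275 - 1*(-102)) - 404985) = √((-1914 - 629*(-275 - 1*(-102))/3 + (-275 - 1*(-102))²/3) - 404985) = √((-1914 - 629*(-275 + 102)/3 + (-275 + 102)²/3) - 404985) = √((-1914 - 629/3*(-173) + (⅓)*(-173)²) - 404985) = √((-1914 + 108817/3 + (⅓)*29929) - 404985) = √((-1914 + 108817/3 + 29929/3) - 404985) = √(133004/3 - 404985) = √(-1081951/3) = I*√3245853/3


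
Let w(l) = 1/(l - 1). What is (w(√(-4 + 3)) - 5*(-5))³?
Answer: (49 - I)³/8 ≈ 14688.0 - 900.25*I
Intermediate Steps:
w(l) = 1/(-1 + l)
(w(√(-4 + 3)) - 5*(-5))³ = (1/(-1 + √(-4 + 3)) - 5*(-5))³ = (1/(-1 + √(-1)) + 25)³ = (1/(-1 + I) + 25)³ = ((-1 - I)/2 + 25)³ = (25 + (-1 - I)/2)³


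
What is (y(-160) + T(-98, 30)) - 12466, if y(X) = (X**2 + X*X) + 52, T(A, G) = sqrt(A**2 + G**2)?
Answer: 38786 + 2*sqrt(2626) ≈ 38889.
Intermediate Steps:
y(X) = 52 + 2*X**2 (y(X) = (X**2 + X**2) + 52 = 2*X**2 + 52 = 52 + 2*X**2)
(y(-160) + T(-98, 30)) - 12466 = ((52 + 2*(-160)**2) + sqrt((-98)**2 + 30**2)) - 12466 = ((52 + 2*25600) + sqrt(9604 + 900)) - 12466 = ((52 + 51200) + sqrt(10504)) - 12466 = (51252 + 2*sqrt(2626)) - 12466 = 38786 + 2*sqrt(2626)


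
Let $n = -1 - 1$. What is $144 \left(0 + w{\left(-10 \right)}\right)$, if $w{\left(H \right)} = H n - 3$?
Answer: $2448$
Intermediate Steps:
$n = -2$
$w{\left(H \right)} = -3 - 2 H$ ($w{\left(H \right)} = H \left(-2\right) - 3 = - 2 H - 3 = -3 - 2 H$)
$144 \left(0 + w{\left(-10 \right)}\right) = 144 \left(0 - -17\right) = 144 \left(0 + \left(-3 + 20\right)\right) = 144 \left(0 + 17\right) = 144 \cdot 17 = 2448$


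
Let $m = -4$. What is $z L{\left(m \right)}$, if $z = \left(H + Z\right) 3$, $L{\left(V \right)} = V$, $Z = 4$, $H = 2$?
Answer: $-72$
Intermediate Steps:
$z = 18$ ($z = \left(2 + 4\right) 3 = 6 \cdot 3 = 18$)
$z L{\left(m \right)} = 18 \left(-4\right) = -72$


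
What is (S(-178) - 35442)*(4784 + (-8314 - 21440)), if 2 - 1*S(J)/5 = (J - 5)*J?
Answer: 4951600940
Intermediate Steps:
S(J) = 10 - 5*J*(-5 + J) (S(J) = 10 - 5*(J - 5)*J = 10 - 5*(-5 + J)*J = 10 - 5*J*(-5 + J))
(S(-178) - 35442)*(4784 + (-8314 - 21440)) = ((10 - 5*(-178)² + 25*(-178)) - 35442)*(4784 + (-8314 - 21440)) = ((10 - 5*31684 - 4450) - 35442)*(4784 - 29754) = ((10 - 158420 - 4450) - 35442)*(-24970) = (-162860 - 35442)*(-24970) = -198302*(-24970) = 4951600940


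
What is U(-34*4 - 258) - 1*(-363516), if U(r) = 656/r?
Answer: 71612324/197 ≈ 3.6351e+5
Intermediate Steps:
U(-34*4 - 258) - 1*(-363516) = 656/(-34*4 - 258) - 1*(-363516) = 656/(-136 - 258) + 363516 = 656/(-394) + 363516 = 656*(-1/394) + 363516 = -328/197 + 363516 = 71612324/197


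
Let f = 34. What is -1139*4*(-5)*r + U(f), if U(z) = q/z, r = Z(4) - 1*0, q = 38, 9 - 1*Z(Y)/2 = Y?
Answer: 3872619/17 ≈ 2.2780e+5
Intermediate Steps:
Z(Y) = 18 - 2*Y
r = 10 (r = (18 - 2*4) - 1*0 = (18 - 8) + 0 = 10 + 0 = 10)
U(z) = 38/z
-1139*4*(-5)*r + U(f) = -1139*4*(-5)*10 + 38/34 = -(-22780)*10 + 38*(1/34) = -1139*(-200) + 19/17 = 227800 + 19/17 = 3872619/17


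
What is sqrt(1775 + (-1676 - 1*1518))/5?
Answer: I*sqrt(1419)/5 ≈ 7.5339*I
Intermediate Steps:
sqrt(1775 + (-1676 - 1*1518))/5 = sqrt(1775 + (-1676 - 1518))*(1/5) = sqrt(1775 - 3194)*(1/5) = sqrt(-1419)*(1/5) = (I*sqrt(1419))*(1/5) = I*sqrt(1419)/5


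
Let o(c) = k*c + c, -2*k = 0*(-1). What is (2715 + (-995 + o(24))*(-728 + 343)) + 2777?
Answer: 379327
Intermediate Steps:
k = 0 (k = -0*(-1) = -½*0 = 0)
o(c) = c (o(c) = 0*c + c = 0 + c = c)
(2715 + (-995 + o(24))*(-728 + 343)) + 2777 = (2715 + (-995 + 24)*(-728 + 343)) + 2777 = (2715 - 971*(-385)) + 2777 = (2715 + 373835) + 2777 = 376550 + 2777 = 379327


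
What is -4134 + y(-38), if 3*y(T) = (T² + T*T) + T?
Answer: -3184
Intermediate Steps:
y(T) = T/3 + 2*T²/3 (y(T) = ((T² + T*T) + T)/3 = ((T² + T²) + T)/3 = (2*T² + T)/3 = (T + 2*T²)/3 = T/3 + 2*T²/3)
-4134 + y(-38) = -4134 + (⅓)*(-38)*(1 + 2*(-38)) = -4134 + (⅓)*(-38)*(1 - 76) = -4134 + (⅓)*(-38)*(-75) = -4134 + 950 = -3184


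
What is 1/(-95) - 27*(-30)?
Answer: 76949/95 ≈ 809.99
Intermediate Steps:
1/(-95) - 27*(-30) = -1/95 + 810 = 76949/95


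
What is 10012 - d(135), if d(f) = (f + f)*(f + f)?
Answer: -62888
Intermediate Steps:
d(f) = 4*f**2 (d(f) = (2*f)*(2*f) = 4*f**2)
10012 - d(135) = 10012 - 4*135**2 = 10012 - 4*18225 = 10012 - 1*72900 = 10012 - 72900 = -62888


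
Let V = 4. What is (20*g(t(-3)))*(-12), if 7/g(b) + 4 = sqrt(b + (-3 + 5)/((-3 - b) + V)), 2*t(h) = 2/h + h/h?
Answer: 201600/403 + 1680*sqrt(2310)/403 ≈ 700.61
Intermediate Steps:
t(h) = 1/2 + 1/h (t(h) = (2/h + h/h)/2 = (2/h + 1)/2 = (1 + 2/h)/2 = 1/2 + 1/h)
g(b) = 7/(-4 + sqrt(b + 2/(1 - b))) (g(b) = 7/(-4 + sqrt(b + (-3 + 5)/((-3 - b) + 4))) = 7/(-4 + sqrt(b + 2/(1 - b))))
(20*g(t(-3)))*(-12) = (20*(7/(-4 + sqrt((-2 + ((1/2)*(2 - 3)/(-3))*(-1 + (1/2)*(2 - 3)/(-3)))/(-1 + (1/2)*(2 - 3)/(-3))))))*(-12) = (20*(7/(-4 + sqrt((-2 + ((1/2)*(-1/3)*(-1))*(-1 + (1/2)*(-1/3)*(-1)))/(-1 + (1/2)*(-1/3)*(-1))))))*(-12) = (20*(7/(-4 + sqrt((-2 + (-1 + 1/6)/6)/(-1 + 1/6)))))*(-12) = (20*(7/(-4 + sqrt((-2 + (1/6)*(-5/6))/(-5/6)))))*(-12) = (20*(7/(-4 + sqrt(-6*(-2 - 5/36)/5))))*(-12) = (20*(7/(-4 + sqrt(-6/5*(-77/36)))))*(-12) = (20*(7/(-4 + sqrt(77/30))))*(-12) = (20*(7/(-4 + sqrt(2310)/30)))*(-12) = (140/(-4 + sqrt(2310)/30))*(-12) = -1680/(-4 + sqrt(2310)/30)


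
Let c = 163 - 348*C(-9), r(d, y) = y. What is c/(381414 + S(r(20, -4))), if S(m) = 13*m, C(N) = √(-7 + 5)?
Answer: 163/381362 - 174*I*√2/190681 ≈ 0.00042742 - 0.0012905*I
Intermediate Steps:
C(N) = I*√2 (C(N) = √(-2) = I*√2)
c = 163 - 348*I*√2 ≈ 163.0 - 492.15*I
c/(381414 + S(r(20, -4))) = (163 - 348*I*√2)/(381414 + 13*(-4)) = (163 - 348*I*√2)/(381414 - 52) = (163 - 348*I*√2)/381362 = (163 - 348*I*√2)*(1/381362) = 163/381362 - 174*I*√2/190681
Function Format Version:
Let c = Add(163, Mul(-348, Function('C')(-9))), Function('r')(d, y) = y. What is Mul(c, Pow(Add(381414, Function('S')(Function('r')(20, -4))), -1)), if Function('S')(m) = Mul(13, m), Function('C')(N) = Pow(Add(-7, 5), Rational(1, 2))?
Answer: Add(Rational(163, 381362), Mul(Rational(-174, 190681), I, Pow(2, Rational(1, 2)))) ≈ Add(0.00042742, Mul(-0.0012905, I))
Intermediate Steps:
Function('C')(N) = Mul(I, Pow(2, Rational(1, 2))) (Function('C')(N) = Pow(-2, Rational(1, 2)) = Mul(I, Pow(2, Rational(1, 2))))
c = Add(163, Mul(-348, I, Pow(2, Rational(1, 2)))) (c = Add(163, Mul(-348, Mul(I, Pow(2, Rational(1, 2))))) = Add(163, Mul(-348, I, Pow(2, Rational(1, 2)))) ≈ Add(163.00, Mul(-492.15, I)))
Mul(c, Pow(Add(381414, Function('S')(Function('r')(20, -4))), -1)) = Mul(Add(163, Mul(-348, I, Pow(2, Rational(1, 2)))), Pow(Add(381414, Mul(13, -4)), -1)) = Mul(Add(163, Mul(-348, I, Pow(2, Rational(1, 2)))), Pow(Add(381414, -52), -1)) = Mul(Add(163, Mul(-348, I, Pow(2, Rational(1, 2)))), Pow(381362, -1)) = Mul(Add(163, Mul(-348, I, Pow(2, Rational(1, 2)))), Rational(1, 381362)) = Add(Rational(163, 381362), Mul(Rational(-174, 190681), I, Pow(2, Rational(1, 2))))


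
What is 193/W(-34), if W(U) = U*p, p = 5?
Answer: -193/170 ≈ -1.1353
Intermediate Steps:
W(U) = 5*U (W(U) = U*5 = 5*U)
193/W(-34) = 193/((5*(-34))) = 193/(-170) = 193*(-1/170) = -193/170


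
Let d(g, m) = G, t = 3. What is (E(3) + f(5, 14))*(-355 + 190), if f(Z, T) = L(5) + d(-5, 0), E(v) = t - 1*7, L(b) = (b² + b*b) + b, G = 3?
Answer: -8910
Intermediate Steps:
d(g, m) = 3
L(b) = b + 2*b² (L(b) = (b² + b²) + b = 2*b² + b = b + 2*b²)
E(v) = -4 (E(v) = 3 - 1*7 = 3 - 7 = -4)
f(Z, T) = 58 (f(Z, T) = 5*(1 + 2*5) + 3 = 5*(1 + 10) + 3 = 5*11 + 3 = 55 + 3 = 58)
(E(3) + f(5, 14))*(-355 + 190) = (-4 + 58)*(-355 + 190) = 54*(-165) = -8910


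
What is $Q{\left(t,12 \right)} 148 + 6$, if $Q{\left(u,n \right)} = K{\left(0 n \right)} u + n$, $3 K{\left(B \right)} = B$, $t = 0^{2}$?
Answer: $1782$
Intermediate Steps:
$t = 0$
$K{\left(B \right)} = \frac{B}{3}$
$Q{\left(u,n \right)} = n$ ($Q{\left(u,n \right)} = \frac{0 n}{3} u + n = \frac{1}{3} \cdot 0 u + n = 0 u + n = 0 + n = n$)
$Q{\left(t,12 \right)} 148 + 6 = 12 \cdot 148 + 6 = 1776 + 6 = 1782$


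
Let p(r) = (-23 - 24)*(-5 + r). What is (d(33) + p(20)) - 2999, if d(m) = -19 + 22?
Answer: -3701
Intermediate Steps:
p(r) = 235 - 47*r (p(r) = -47*(-5 + r) = 235 - 47*r)
d(m) = 3
(d(33) + p(20)) - 2999 = (3 + (235 - 47*20)) - 2999 = (3 + (235 - 940)) - 2999 = (3 - 705) - 2999 = -702 - 2999 = -3701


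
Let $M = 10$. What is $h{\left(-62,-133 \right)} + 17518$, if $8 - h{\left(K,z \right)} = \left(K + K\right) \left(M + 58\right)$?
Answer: $25958$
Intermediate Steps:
$h{\left(K,z \right)} = 8 - 136 K$ ($h{\left(K,z \right)} = 8 - \left(K + K\right) \left(10 + 58\right) = 8 - 2 K 68 = 8 - 136 K$)
$h{\left(-62,-133 \right)} + 17518 = \left(8 - -8432\right) + 17518 = \left(8 + 8432\right) + 17518 = 8440 + 17518 = 25958$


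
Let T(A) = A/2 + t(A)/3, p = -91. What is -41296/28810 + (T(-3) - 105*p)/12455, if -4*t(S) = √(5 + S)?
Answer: -47821069/71765710 - √2/149460 ≈ -0.66636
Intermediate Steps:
t(S) = -√(5 + S)/4
T(A) = A/2 - √(5 + A)/12 (T(A) = A/2 - √(5 + A)/4/3 = A*(½) - √(5 + A)/4*(⅓) = A/2 - √(5 + A)/12)
-41296/28810 + (T(-3) - 105*p)/12455 = -41296/28810 + (((½)*(-3) - √(5 - 3)/12) - 105*(-91))/12455 = -41296*1/28810 + ((-3/2 - √2/12) + 9555)*(1/12455) = -20648/14405 + (19107/2 - √2/12)*(1/12455) = -20648/14405 + (19107/24910 - √2/149460) = -47821069/71765710 - √2/149460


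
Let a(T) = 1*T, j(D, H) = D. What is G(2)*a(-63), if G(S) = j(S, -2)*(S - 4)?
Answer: 252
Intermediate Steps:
a(T) = T
G(S) = S*(-4 + S) (G(S) = S*(S - 4) = S*(-4 + S))
G(2)*a(-63) = (2*(-4 + 2))*(-63) = (2*(-2))*(-63) = -4*(-63) = 252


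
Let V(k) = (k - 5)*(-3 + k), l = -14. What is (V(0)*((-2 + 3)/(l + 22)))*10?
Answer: 75/4 ≈ 18.750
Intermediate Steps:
V(k) = (-5 + k)*(-3 + k)
(V(0)*((-2 + 3)/(l + 22)))*10 = ((15 + 0² - 8*0)*((-2 + 3)/(-14 + 22)))*10 = ((15 + 0 + 0)*(1/8))*10 = (15*(1*(⅛)))*10 = (15*(⅛))*10 = (15/8)*10 = 75/4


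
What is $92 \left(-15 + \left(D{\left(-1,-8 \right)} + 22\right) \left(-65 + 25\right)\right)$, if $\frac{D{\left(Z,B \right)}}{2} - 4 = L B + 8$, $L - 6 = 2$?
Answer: $300380$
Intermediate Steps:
$L = 8$ ($L = 6 + 2 = 8$)
$D{\left(Z,B \right)} = 24 + 16 B$ ($D{\left(Z,B \right)} = 8 + 2 \left(8 B + 8\right) = 8 + 2 \left(8 + 8 B\right) = 8 + \left(16 + 16 B\right) = 24 + 16 B$)
$92 \left(-15 + \left(D{\left(-1,-8 \right)} + 22\right) \left(-65 + 25\right)\right) = 92 \left(-15 + \left(\left(24 + 16 \left(-8\right)\right) + 22\right) \left(-65 + 25\right)\right) = 92 \left(-15 + \left(\left(24 - 128\right) + 22\right) \left(-40\right)\right) = 92 \left(-15 + \left(-104 + 22\right) \left(-40\right)\right) = 92 \left(-15 - -3280\right) = 92 \left(-15 + 3280\right) = 92 \cdot 3265 = 300380$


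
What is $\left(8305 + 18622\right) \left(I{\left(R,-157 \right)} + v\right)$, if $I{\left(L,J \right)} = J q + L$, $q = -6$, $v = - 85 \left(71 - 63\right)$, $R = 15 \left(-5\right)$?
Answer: $5035349$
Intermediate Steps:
$R = -75$
$v = -680$ ($v = \left(-85\right) 8 = -680$)
$I{\left(L,J \right)} = L - 6 J$ ($I{\left(L,J \right)} = J \left(-6\right) + L = - 6 J + L = L - 6 J$)
$\left(8305 + 18622\right) \left(I{\left(R,-157 \right)} + v\right) = \left(8305 + 18622\right) \left(\left(-75 - -942\right) - 680\right) = 26927 \left(\left(-75 + 942\right) - 680\right) = 26927 \left(867 - 680\right) = 26927 \cdot 187 = 5035349$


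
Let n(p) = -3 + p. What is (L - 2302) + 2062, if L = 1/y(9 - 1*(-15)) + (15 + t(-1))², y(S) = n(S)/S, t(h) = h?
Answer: -300/7 ≈ -42.857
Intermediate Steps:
y(S) = (-3 + S)/S
L = 1380/7 (L = 1/((-3 + (9 - 1*(-15)))/(9 - 1*(-15))) + (15 - 1)² = 1/((-3 + (9 + 15))/(9 + 15)) + 14² = 1/((-3 + 24)/24) + 196 = 1/((1/24)*21) + 196 = 1/(7/8) + 196 = 8/7 + 196 = 1380/7 ≈ 197.14)
(L - 2302) + 2062 = (1380/7 - 2302) + 2062 = -14734/7 + 2062 = -300/7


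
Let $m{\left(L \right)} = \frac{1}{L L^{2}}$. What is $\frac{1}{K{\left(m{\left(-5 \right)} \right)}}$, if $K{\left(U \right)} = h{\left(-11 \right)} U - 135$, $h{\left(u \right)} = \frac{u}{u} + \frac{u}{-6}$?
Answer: $- \frac{750}{101267} \approx -0.0074062$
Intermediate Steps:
$m{\left(L \right)} = \frac{1}{L^{3}}$
$h{\left(u \right)} = 1 - \frac{u}{6}$ ($h{\left(u \right)} = 1 + u \left(- \frac{1}{6}\right) = 1 - \frac{u}{6}$)
$K{\left(U \right)} = -135 + \frac{17 U}{6}$ ($K{\left(U \right)} = \left(1 - - \frac{11}{6}\right) U - 135 = \left(1 + \frac{11}{6}\right) U - 135 = \frac{17 U}{6} - 135 = -135 + \frac{17 U}{6}$)
$\frac{1}{K{\left(m{\left(-5 \right)} \right)}} = \frac{1}{-135 + \frac{17}{6 \left(-125\right)}} = \frac{1}{-135 + \frac{17}{6} \left(- \frac{1}{125}\right)} = \frac{1}{-135 - \frac{17}{750}} = \frac{1}{- \frac{101267}{750}} = - \frac{750}{101267}$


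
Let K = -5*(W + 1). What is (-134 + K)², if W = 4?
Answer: 25281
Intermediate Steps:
K = -25 (K = -5*(4 + 1) = -5*5 = -25)
(-134 + K)² = (-134 - 25)² = (-159)² = 25281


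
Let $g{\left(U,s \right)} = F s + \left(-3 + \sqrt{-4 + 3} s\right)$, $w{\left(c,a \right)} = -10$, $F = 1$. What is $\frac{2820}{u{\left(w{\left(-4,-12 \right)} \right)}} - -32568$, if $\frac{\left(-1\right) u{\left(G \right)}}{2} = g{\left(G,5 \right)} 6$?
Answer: $\frac{944002}{29} + \frac{1175 i}{29} \approx 32552.0 + 40.517 i$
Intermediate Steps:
$g{\left(U,s \right)} = -3 + s + i s$ ($g{\left(U,s \right)} = 1 s + \left(-3 + \sqrt{-4 + 3} s\right) = s + \left(-3 + \sqrt{-1} s\right) = s + \left(-3 + i s\right) = -3 + s + i s$)
$u{\left(G \right)} = -24 - 60 i$ ($u{\left(G \right)} = - 2 \left(-3 + 5 + i 5\right) 6 = - 2 \left(-3 + 5 + 5 i\right) 6 = - 2 \left(2 + 5 i\right) 6 = - 2 \left(12 + 30 i\right) = -24 - 60 i$)
$\frac{2820}{u{\left(w{\left(-4,-12 \right)} \right)}} - -32568 = \frac{2820}{-24 - 60 i} - -32568 = 2820 \frac{-24 + 60 i}{4176} + 32568 = \frac{235 \left(-24 + 60 i\right)}{348} + 32568 = 32568 + \frac{235 \left(-24 + 60 i\right)}{348}$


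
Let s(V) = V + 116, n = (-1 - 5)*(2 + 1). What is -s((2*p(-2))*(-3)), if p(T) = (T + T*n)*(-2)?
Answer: -524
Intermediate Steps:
n = -18 (n = -6*3 = -18)
p(T) = 34*T (p(T) = (T + T*(-18))*(-2) = (T - 18*T)*(-2) = -17*T*(-2) = 34*T)
s(V) = 116 + V
-s((2*p(-2))*(-3)) = -(116 + (2*(34*(-2)))*(-3)) = -(116 + (2*(-68))*(-3)) = -(116 - 136*(-3)) = -(116 + 408) = -1*524 = -524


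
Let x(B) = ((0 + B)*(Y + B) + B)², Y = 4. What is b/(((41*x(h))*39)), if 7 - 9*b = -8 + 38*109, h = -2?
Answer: -4127/518076 ≈ -0.0079660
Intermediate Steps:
b = -4127/9 (b = 7/9 - (-8 + 38*109)/9 = 7/9 - (-8 + 4142)/9 = 7/9 - ⅑*4134 = 7/9 - 1378/3 = -4127/9 ≈ -458.56)
x(B) = (B + B*(4 + B))² (x(B) = ((0 + B)*(4 + B) + B)² = (B*(4 + B) + B)² = (B + B*(4 + B))²)
b/(((41*x(h))*39)) = -4127*1/(6396*(5 - 2)²)/9 = -4127/(9*((41*(4*3²))*39)) = -4127/(9*((41*(4*9))*39)) = -4127/(9*((41*36)*39)) = -4127/(9*(1476*39)) = -4127/9/57564 = -4127/9*1/57564 = -4127/518076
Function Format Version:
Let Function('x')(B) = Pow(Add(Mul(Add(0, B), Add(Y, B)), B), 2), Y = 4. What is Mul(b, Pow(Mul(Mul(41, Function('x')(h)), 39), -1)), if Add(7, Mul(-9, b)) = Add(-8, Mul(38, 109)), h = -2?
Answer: Rational(-4127, 518076) ≈ -0.0079660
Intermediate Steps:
b = Rational(-4127, 9) (b = Add(Rational(7, 9), Mul(Rational(-1, 9), Add(-8, Mul(38, 109)))) = Add(Rational(7, 9), Mul(Rational(-1, 9), Add(-8, 4142))) = Add(Rational(7, 9), Mul(Rational(-1, 9), 4134)) = Add(Rational(7, 9), Rational(-1378, 3)) = Rational(-4127, 9) ≈ -458.56)
Function('x')(B) = Pow(Add(B, Mul(B, Add(4, B))), 2) (Function('x')(B) = Pow(Add(Mul(Add(0, B), Add(4, B)), B), 2) = Pow(Add(Mul(B, Add(4, B)), B), 2) = Pow(Add(B, Mul(B, Add(4, B))), 2))
Mul(b, Pow(Mul(Mul(41, Function('x')(h)), 39), -1)) = Mul(Rational(-4127, 9), Pow(Mul(Mul(41, Mul(Pow(-2, 2), Pow(Add(5, -2), 2))), 39), -1)) = Mul(Rational(-4127, 9), Pow(Mul(Mul(41, Mul(4, Pow(3, 2))), 39), -1)) = Mul(Rational(-4127, 9), Pow(Mul(Mul(41, Mul(4, 9)), 39), -1)) = Mul(Rational(-4127, 9), Pow(Mul(Mul(41, 36), 39), -1)) = Mul(Rational(-4127, 9), Pow(Mul(1476, 39), -1)) = Mul(Rational(-4127, 9), Pow(57564, -1)) = Mul(Rational(-4127, 9), Rational(1, 57564)) = Rational(-4127, 518076)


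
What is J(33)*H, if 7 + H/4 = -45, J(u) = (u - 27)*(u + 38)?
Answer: -88608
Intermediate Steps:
J(u) = (-27 + u)*(38 + u)
H = -208 (H = -28 + 4*(-45) = -28 - 180 = -208)
J(33)*H = (-1026 + 33² + 11*33)*(-208) = (-1026 + 1089 + 363)*(-208) = 426*(-208) = -88608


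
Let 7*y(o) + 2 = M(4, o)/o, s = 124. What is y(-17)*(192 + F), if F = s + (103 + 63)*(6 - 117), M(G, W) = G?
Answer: 688180/119 ≈ 5783.0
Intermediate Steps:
y(o) = -2/7 + 4/(7*o) (y(o) = -2/7 + (4/o)/7 = -2/7 + 4/(7*o))
F = -18302 (F = 124 + (103 + 63)*(6 - 117) = 124 + 166*(-111) = 124 - 18426 = -18302)
y(-17)*(192 + F) = ((2/7)*(2 - 1*(-17))/(-17))*(192 - 18302) = ((2/7)*(-1/17)*(2 + 17))*(-18110) = ((2/7)*(-1/17)*19)*(-18110) = -38/119*(-18110) = 688180/119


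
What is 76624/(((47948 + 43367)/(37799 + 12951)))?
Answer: 111104800/2609 ≈ 42585.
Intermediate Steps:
76624/(((47948 + 43367)/(37799 + 12951))) = 76624/((91315/50750)) = 76624/((91315*(1/50750))) = 76624/(2609/1450) = 76624*(1450/2609) = 111104800/2609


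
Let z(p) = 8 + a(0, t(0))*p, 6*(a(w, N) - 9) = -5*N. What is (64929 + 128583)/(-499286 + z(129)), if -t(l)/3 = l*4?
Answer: -64504/166039 ≈ -0.38849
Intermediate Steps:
t(l) = -12*l (t(l) = -3*l*4 = -12*l)
a(w, N) = 9 - 5*N/6 (a(w, N) = 9 + (-5*N)/6 = 9 - 5*N/6)
z(p) = 8 + 9*p (z(p) = 8 + (9 - (-10)*0)*p = 8 + (9 - ⅚*0)*p = 8 + (9 + 0)*p = 8 + 9*p)
(64929 + 128583)/(-499286 + z(129)) = (64929 + 128583)/(-499286 + (8 + 9*129)) = 193512/(-499286 + (8 + 1161)) = 193512/(-499286 + 1169) = 193512/(-498117) = 193512*(-1/498117) = -64504/166039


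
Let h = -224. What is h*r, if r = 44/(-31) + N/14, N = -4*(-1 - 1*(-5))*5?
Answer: 49536/31 ≈ 1597.9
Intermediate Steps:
N = -80 (N = -4*(-1 + 5)*5 = -4*4*5 = -16*5 = -80)
r = -1548/217 (r = 44/(-31) - 80/14 = 44*(-1/31) - 80*1/14 = -44/31 - 40/7 = -1548/217 ≈ -7.1336)
h*r = -224*(-1548/217) = 49536/31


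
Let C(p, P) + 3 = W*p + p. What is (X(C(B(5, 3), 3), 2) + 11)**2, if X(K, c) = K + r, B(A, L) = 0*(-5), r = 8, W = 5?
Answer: 256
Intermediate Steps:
B(A, L) = 0
C(p, P) = -3 + 6*p (C(p, P) = -3 + (5*p + p) = -3 + 6*p)
X(K, c) = 8 + K (X(K, c) = K + 8 = 8 + K)
(X(C(B(5, 3), 3), 2) + 11)**2 = ((8 + (-3 + 6*0)) + 11)**2 = ((8 + (-3 + 0)) + 11)**2 = ((8 - 3) + 11)**2 = (5 + 11)**2 = 16**2 = 256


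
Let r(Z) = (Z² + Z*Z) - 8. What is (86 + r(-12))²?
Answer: 133956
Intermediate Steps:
r(Z) = -8 + 2*Z² (r(Z) = (Z² + Z²) - 8 = 2*Z² - 8 = -8 + 2*Z²)
(86 + r(-12))² = (86 + (-8 + 2*(-12)²))² = (86 + (-8 + 2*144))² = (86 + (-8 + 288))² = (86 + 280)² = 366² = 133956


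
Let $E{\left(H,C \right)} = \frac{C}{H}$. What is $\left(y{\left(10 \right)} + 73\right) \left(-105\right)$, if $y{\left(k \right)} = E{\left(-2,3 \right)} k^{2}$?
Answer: $8085$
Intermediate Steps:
$y{\left(k \right)} = - \frac{3 k^{2}}{2}$ ($y{\left(k \right)} = \frac{3}{-2} k^{2} = 3 \left(- \frac{1}{2}\right) k^{2} = - \frac{3 k^{2}}{2}$)
$\left(y{\left(10 \right)} + 73\right) \left(-105\right) = \left(- \frac{3 \cdot 10^{2}}{2} + 73\right) \left(-105\right) = \left(\left(- \frac{3}{2}\right) 100 + 73\right) \left(-105\right) = \left(-150 + 73\right) \left(-105\right) = \left(-77\right) \left(-105\right) = 8085$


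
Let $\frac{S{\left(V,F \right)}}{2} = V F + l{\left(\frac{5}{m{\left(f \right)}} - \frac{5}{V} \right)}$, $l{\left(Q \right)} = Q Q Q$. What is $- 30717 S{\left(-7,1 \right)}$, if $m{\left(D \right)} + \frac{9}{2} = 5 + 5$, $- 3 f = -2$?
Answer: $\frac{76338257004}{456533} \approx 1.6721 \cdot 10^{5}$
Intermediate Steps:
$f = \frac{2}{3}$ ($f = \left(- \frac{1}{3}\right) \left(-2\right) = \frac{2}{3} \approx 0.66667$)
$m{\left(D \right)} = \frac{11}{2}$ ($m{\left(D \right)} = - \frac{9}{2} + \left(5 + 5\right) = - \frac{9}{2} + 10 = \frac{11}{2}$)
$l{\left(Q \right)} = Q^{3}$ ($l{\left(Q \right)} = Q^{2} Q = Q^{3}$)
$S{\left(V,F \right)} = 2 \left(\frac{10}{11} - \frac{5}{V}\right)^{3} + 2 F V$ ($S{\left(V,F \right)} = 2 \left(V F + \left(\frac{5}{\frac{11}{2}} - \frac{5}{V}\right)^{3}\right) = 2 \left(F V + \left(5 \cdot \frac{2}{11} - \frac{5}{V}\right)^{3}\right) = 2 \left(F V + \left(\frac{10}{11} - \frac{5}{V}\right)^{3}\right) = 2 \left(\left(\frac{10}{11} - \frac{5}{V}\right)^{3} + F V\right) = 2 \left(\frac{10}{11} - \frac{5}{V}\right)^{3} + 2 F V$)
$- 30717 S{\left(-7,1 \right)} = - 30717 \left(2 \cdot 1 \left(-7\right) + \frac{250 \left(-11 + 2 \left(-7\right)\right)^{3}}{1331 \left(-343\right)}\right) = - 30717 \left(-14 + \frac{250}{1331} \left(- \frac{1}{343}\right) \left(-11 - 14\right)^{3}\right) = - 30717 \left(-14 + \frac{250}{1331} \left(- \frac{1}{343}\right) \left(-25\right)^{3}\right) = - 30717 \left(-14 + \frac{250}{1331} \left(- \frac{1}{343}\right) \left(-15625\right)\right) = - 30717 \left(-14 + \frac{3906250}{456533}\right) = \left(-30717\right) \left(- \frac{2485212}{456533}\right) = \frac{76338257004}{456533}$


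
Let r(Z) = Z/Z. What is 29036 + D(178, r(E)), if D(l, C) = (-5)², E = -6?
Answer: 29061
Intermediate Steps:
r(Z) = 1
D(l, C) = 25
29036 + D(178, r(E)) = 29036 + 25 = 29061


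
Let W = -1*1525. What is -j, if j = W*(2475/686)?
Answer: 3774375/686 ≈ 5502.0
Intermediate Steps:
W = -1525
j = -3774375/686 ≈ -5502.0
-j = -1*(-3774375/686) = 3774375/686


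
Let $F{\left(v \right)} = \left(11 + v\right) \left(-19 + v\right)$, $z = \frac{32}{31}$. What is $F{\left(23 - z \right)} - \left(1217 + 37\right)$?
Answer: $- \frac{1111070}{961} \approx -1156.2$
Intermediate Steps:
$z = \frac{32}{31}$ ($z = 32 \cdot \frac{1}{31} = \frac{32}{31} \approx 1.0323$)
$F{\left(v \right)} = \left(-19 + v\right) \left(11 + v\right)$
$F{\left(23 - z \right)} - \left(1217 + 37\right) = \left(-209 + \left(23 - \frac{32}{31}\right)^{2} - 8 \left(23 - \frac{32}{31}\right)\right) - \left(1217 + 37\right) = \left(-209 + \left(23 - \frac{32}{31}\right)^{2} - 8 \left(23 - \frac{32}{31}\right)\right) - 1254 = \left(-209 + \left(\frac{681}{31}\right)^{2} - \frac{5448}{31}\right) - 1254 = \left(-209 + \frac{463761}{961} - \frac{5448}{31}\right) - 1254 = \frac{94024}{961} - 1254 = - \frac{1111070}{961}$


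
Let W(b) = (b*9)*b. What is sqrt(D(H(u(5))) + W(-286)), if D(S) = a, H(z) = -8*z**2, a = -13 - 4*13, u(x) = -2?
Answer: sqrt(736099) ≈ 857.96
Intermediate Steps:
W(b) = 9*b**2 (W(b) = (9*b)*b = 9*b**2)
a = -65 (a = -13 - 52 = -65)
D(S) = -65
sqrt(D(H(u(5))) + W(-286)) = sqrt(-65 + 9*(-286)**2) = sqrt(-65 + 9*81796) = sqrt(-65 + 736164) = sqrt(736099)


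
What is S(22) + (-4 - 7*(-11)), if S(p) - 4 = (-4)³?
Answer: 13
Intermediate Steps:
S(p) = -60 (S(p) = 4 + (-4)³ = 4 - 64 = -60)
S(22) + (-4 - 7*(-11)) = -60 + (-4 - 7*(-11)) = -60 + (-4 + 77) = -60 + 73 = 13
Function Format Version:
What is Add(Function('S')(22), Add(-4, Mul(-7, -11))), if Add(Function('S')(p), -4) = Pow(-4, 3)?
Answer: 13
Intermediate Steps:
Function('S')(p) = -60 (Function('S')(p) = Add(4, Pow(-4, 3)) = Add(4, -64) = -60)
Add(Function('S')(22), Add(-4, Mul(-7, -11))) = Add(-60, Add(-4, Mul(-7, -11))) = Add(-60, Add(-4, 77)) = Add(-60, 73) = 13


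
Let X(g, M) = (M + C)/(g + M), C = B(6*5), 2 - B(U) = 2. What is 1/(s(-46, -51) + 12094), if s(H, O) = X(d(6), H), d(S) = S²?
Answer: 5/60493 ≈ 8.2654e-5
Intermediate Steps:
B(U) = 0 (B(U) = 2 - 1*2 = 2 - 2 = 0)
C = 0
X(g, M) = M/(M + g) (X(g, M) = (M + 0)/(g + M) = M/(M + g))
s(H, O) = H/(36 + H) (s(H, O) = H/(H + 6²) = H/(H + 36) = H/(36 + H))
1/(s(-46, -51) + 12094) = 1/(-46/(36 - 46) + 12094) = 1/(-46/(-10) + 12094) = 1/(-46*(-⅒) + 12094) = 1/(23/5 + 12094) = 1/(60493/5) = 5/60493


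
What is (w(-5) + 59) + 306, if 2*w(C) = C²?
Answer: 755/2 ≈ 377.50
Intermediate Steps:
w(C) = C²/2
(w(-5) + 59) + 306 = ((½)*(-5)² + 59) + 306 = ((½)*25 + 59) + 306 = (25/2 + 59) + 306 = 143/2 + 306 = 755/2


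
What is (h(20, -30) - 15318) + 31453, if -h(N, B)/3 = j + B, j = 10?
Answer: 16195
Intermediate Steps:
h(N, B) = -30 - 3*B (h(N, B) = -3*(10 + B) = -30 - 3*B)
(h(20, -30) - 15318) + 31453 = ((-30 - 3*(-30)) - 15318) + 31453 = ((-30 + 90) - 15318) + 31453 = (60 - 15318) + 31453 = -15258 + 31453 = 16195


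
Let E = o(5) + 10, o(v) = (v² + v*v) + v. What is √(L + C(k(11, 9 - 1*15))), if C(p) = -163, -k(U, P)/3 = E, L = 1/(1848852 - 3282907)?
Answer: I*√335211741547130/1434055 ≈ 12.767*I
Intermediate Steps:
o(v) = v + 2*v² (o(v) = (v² + v²) + v = 2*v² + v = v + 2*v²)
L = -1/1434055 (L = 1/(-1434055) = -1/1434055 ≈ -6.9732e-7)
E = 65 (E = 5*(1 + 2*5) + 10 = 5*(1 + 10) + 10 = 5*11 + 10 = 55 + 10 = 65)
k(U, P) = -195 (k(U, P) = -3*65 = -195)
√(L + C(k(11, 9 - 1*15))) = √(-1/1434055 - 163) = √(-233750966/1434055) = I*√335211741547130/1434055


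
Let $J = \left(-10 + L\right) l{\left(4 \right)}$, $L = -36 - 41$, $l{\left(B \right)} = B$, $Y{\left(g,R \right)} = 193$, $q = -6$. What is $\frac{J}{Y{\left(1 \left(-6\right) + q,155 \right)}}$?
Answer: $- \frac{348}{193} \approx -1.8031$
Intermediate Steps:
$L = -77$
$J = -348$ ($J = \left(-10 - 77\right) 4 = \left(-87\right) 4 = -348$)
$\frac{J}{Y{\left(1 \left(-6\right) + q,155 \right)}} = - \frac{348}{193}$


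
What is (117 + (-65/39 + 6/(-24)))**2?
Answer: 1907161/144 ≈ 13244.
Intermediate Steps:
(117 + (-65/39 + 6/(-24)))**2 = (117 + (-65*1/39 + 6*(-1/24)))**2 = (117 + (-5/3 - 1/4))**2 = (117 - 23/12)**2 = (1381/12)**2 = 1907161/144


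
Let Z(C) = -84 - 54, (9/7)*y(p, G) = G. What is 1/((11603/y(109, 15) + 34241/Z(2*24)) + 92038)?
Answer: 4830/448148747 ≈ 1.0778e-5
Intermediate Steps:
y(p, G) = 7*G/9
Z(C) = -138
1/((11603/y(109, 15) + 34241/Z(2*24)) + 92038) = 1/((11603/(((7/9)*15)) + 34241/(-138)) + 92038) = 1/((11603/(35/3) + 34241*(-1/138)) + 92038) = 1/((11603*(3/35) - 34241/138) + 92038) = 1/((34809/35 - 34241/138) + 92038) = 1/(3605207/4830 + 92038) = 1/(448148747/4830) = 4830/448148747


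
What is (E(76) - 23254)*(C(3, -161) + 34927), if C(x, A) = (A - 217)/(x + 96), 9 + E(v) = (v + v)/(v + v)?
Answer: -8936213610/11 ≈ -8.1238e+8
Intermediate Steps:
E(v) = -8 (E(v) = -9 + (v + v)/(v + v) = -9 + (2*v)/((2*v)) = -9 + (2*v)*(1/(2*v)) = -9 + 1 = -8)
C(x, A) = (-217 + A)/(96 + x)
(E(76) - 23254)*(C(3, -161) + 34927) = (-8 - 23254)*((-217 - 161)/(96 + 3) + 34927) = -23262*(-378/99 + 34927) = -23262*((1/99)*(-378) + 34927) = -23262*(-42/11 + 34927) = -23262*384155/11 = -8936213610/11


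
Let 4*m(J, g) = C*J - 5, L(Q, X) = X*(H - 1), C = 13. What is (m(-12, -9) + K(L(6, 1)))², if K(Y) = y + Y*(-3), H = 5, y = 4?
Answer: 37249/16 ≈ 2328.1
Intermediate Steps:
L(Q, X) = 4*X (L(Q, X) = X*(5 - 1) = X*4 = 4*X)
K(Y) = 4 - 3*Y (K(Y) = 4 + Y*(-3) = 4 - 3*Y)
m(J, g) = -5/4 + 13*J/4 (m(J, g) = (13*J - 5)/4 = (-5 + 13*J)/4 = -5/4 + 13*J/4)
(m(-12, -9) + K(L(6, 1)))² = ((-5/4 + (13/4)*(-12)) + (4 - 12))² = ((-5/4 - 39) + (4 - 3*4))² = (-161/4 + (4 - 12))² = (-161/4 - 8)² = (-193/4)² = 37249/16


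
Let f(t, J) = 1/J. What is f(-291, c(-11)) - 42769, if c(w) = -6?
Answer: -256615/6 ≈ -42769.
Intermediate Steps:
f(-291, c(-11)) - 42769 = 1/(-6) - 42769 = -⅙ - 42769 = -256615/6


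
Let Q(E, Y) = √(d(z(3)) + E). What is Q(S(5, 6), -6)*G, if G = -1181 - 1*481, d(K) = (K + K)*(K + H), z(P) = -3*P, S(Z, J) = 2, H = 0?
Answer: -3324*√41 ≈ -21284.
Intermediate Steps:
d(K) = 2*K² (d(K) = (K + K)*(K + 0) = (2*K)*K = 2*K²)
G = -1662 (G = -1181 - 481 = -1662)
Q(E, Y) = √(162 + E) (Q(E, Y) = √(2*(-3*3)² + E) = √(2*(-9)² + E) = √(2*81 + E) = √(162 + E))
Q(S(5, 6), -6)*G = √(162 + 2)*(-1662) = √164*(-1662) = (2*√41)*(-1662) = -3324*√41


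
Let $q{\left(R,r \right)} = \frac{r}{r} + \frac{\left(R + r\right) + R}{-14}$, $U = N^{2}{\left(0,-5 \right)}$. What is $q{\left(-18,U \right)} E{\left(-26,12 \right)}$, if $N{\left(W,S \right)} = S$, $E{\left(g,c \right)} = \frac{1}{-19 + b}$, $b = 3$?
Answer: $- \frac{25}{224} \approx -0.11161$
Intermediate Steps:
$E{\left(g,c \right)} = - \frac{1}{16}$ ($E{\left(g,c \right)} = \frac{1}{-19 + 3} = \frac{1}{-16} = - \frac{1}{16}$)
$U = 25$ ($U = \left(-5\right)^{2} = 25$)
$q{\left(R,r \right)} = 1 - \frac{R}{7} - \frac{r}{14}$ ($q{\left(R,r \right)} = 1 + \left(r + 2 R\right) \left(- \frac{1}{14}\right) = 1 - \left(\frac{R}{7} + \frac{r}{14}\right) = 1 - \frac{R}{7} - \frac{r}{14}$)
$q{\left(-18,U \right)} E{\left(-26,12 \right)} = \left(1 - - \frac{18}{7} - \frac{25}{14}\right) \left(- \frac{1}{16}\right) = \left(1 + \frac{18}{7} - \frac{25}{14}\right) \left(- \frac{1}{16}\right) = \frac{25}{14} \left(- \frac{1}{16}\right) = - \frac{25}{224}$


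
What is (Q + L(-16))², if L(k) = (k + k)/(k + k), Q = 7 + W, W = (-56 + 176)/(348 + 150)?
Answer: 467856/6889 ≈ 67.913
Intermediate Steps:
W = 20/83 (W = 120/498 = 120*(1/498) = 20/83 ≈ 0.24096)
Q = 601/83 (Q = 7 + 20/83 = 601/83 ≈ 7.2410)
L(k) = 1 (L(k) = (2*k)/((2*k)) = (2*k)*(1/(2*k)) = 1)
(Q + L(-16))² = (601/83 + 1)² = (684/83)² = 467856/6889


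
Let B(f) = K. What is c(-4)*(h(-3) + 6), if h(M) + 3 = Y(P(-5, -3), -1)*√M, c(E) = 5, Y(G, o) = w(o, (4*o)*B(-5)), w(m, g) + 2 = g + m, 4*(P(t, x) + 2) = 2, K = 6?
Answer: 15 - 135*I*√3 ≈ 15.0 - 233.83*I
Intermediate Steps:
P(t, x) = -3/2 (P(t, x) = -2 + (¼)*2 = -2 + ½ = -3/2)
B(f) = 6
w(m, g) = -2 + g + m (w(m, g) = -2 + (g + m) = -2 + g + m)
Y(G, o) = -2 + 25*o (Y(G, o) = -2 + (4*o)*6 + o = -2 + 24*o + o = -2 + 25*o)
h(M) = -3 - 27*√M (h(M) = -3 + (-2 + 25*(-1))*√M = -3 + (-2 - 25)*√M = -3 - 27*√M)
c(-4)*(h(-3) + 6) = 5*((-3 - 27*I*√3) + 6) = 5*(3 - 27*I*√3) = 15 - 135*I*√3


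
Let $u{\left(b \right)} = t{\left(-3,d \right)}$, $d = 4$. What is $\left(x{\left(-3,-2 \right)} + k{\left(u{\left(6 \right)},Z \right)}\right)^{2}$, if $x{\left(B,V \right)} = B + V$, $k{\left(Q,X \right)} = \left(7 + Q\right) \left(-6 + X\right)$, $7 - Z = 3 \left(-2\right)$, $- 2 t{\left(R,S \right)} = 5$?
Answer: $\frac{2809}{4} \approx 702.25$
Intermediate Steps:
$t{\left(R,S \right)} = - \frac{5}{2}$ ($t{\left(R,S \right)} = \left(- \frac{1}{2}\right) 5 = - \frac{5}{2}$)
$u{\left(b \right)} = - \frac{5}{2}$
$Z = 13$ ($Z = 7 - 3 \left(-2\right) = 7 - -6 = 7 + 6 = 13$)
$k{\left(Q,X \right)} = \left(-6 + X\right) \left(7 + Q\right)$
$\left(x{\left(-3,-2 \right)} + k{\left(u{\left(6 \right)},Z \right)}\right)^{2} = \left(\left(-3 - 2\right) - - \frac{63}{2}\right)^{2} = \left(-5 + \left(-42 + 15 + 91 - \frac{65}{2}\right)\right)^{2} = \left(-5 + \frac{63}{2}\right)^{2} = \left(\frac{53}{2}\right)^{2} = \frac{2809}{4}$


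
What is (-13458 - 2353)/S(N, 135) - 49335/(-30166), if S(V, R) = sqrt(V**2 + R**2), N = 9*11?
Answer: 49335/30166 - 15811*sqrt(346)/3114 ≈ -92.810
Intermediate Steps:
N = 99
S(V, R) = sqrt(R**2 + V**2)
(-13458 - 2353)/S(N, 135) - 49335/(-30166) = (-13458 - 2353)/(sqrt(135**2 + 99**2)) - 49335/(-30166) = -15811/sqrt(18225 + 9801) - 49335*(-1/30166) = -15811*sqrt(346)/3114 + 49335/30166 = 49335/30166 - 15811*sqrt(346)/3114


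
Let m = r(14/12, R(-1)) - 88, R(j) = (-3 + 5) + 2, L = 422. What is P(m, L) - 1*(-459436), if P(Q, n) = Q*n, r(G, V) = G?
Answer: 1268377/3 ≈ 4.2279e+5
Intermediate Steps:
R(j) = 4 (R(j) = 2 + 2 = 4)
m = -521/6 (m = 14/12 - 88 = 14*(1/12) - 88 = 7/6 - 88 = -521/6 ≈ -86.833)
P(m, L) - 1*(-459436) = -521/6*422 - 1*(-459436) = -109931/3 + 459436 = 1268377/3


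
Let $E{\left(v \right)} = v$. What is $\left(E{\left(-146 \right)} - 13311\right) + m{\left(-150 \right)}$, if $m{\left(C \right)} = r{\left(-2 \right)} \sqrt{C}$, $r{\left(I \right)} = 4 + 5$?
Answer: $-13457 + 45 i \sqrt{6} \approx -13457.0 + 110.23 i$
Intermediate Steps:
$r{\left(I \right)} = 9$
$m{\left(C \right)} = 9 \sqrt{C}$
$\left(E{\left(-146 \right)} - 13311\right) + m{\left(-150 \right)} = \left(-146 - 13311\right) + 9 \sqrt{-150} = -13457 + 9 \cdot 5 i \sqrt{6} = -13457 + 45 i \sqrt{6}$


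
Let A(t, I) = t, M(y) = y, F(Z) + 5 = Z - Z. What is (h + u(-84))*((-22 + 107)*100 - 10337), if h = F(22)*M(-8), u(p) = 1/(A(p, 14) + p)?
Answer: -12342803/168 ≈ -73469.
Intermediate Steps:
F(Z) = -5 (F(Z) = -5 + (Z - Z) = -5 + 0 = -5)
u(p) = 1/(2*p) (u(p) = 1/(p + p) = 1/(2*p))
h = 40 (h = -5*(-8) = 40)
(h + u(-84))*((-22 + 107)*100 - 10337) = (40 + (½)/(-84))*((-22 + 107)*100 - 10337) = (40 + (½)*(-1/84))*(85*100 - 10337) = (40 - 1/168)*(8500 - 10337) = (6719/168)*(-1837) = -12342803/168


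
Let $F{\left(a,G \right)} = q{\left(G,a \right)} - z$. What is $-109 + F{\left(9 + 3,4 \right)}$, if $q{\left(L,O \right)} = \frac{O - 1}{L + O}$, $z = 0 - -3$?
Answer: $- \frac{1781}{16} \approx -111.31$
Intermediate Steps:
$z = 3$ ($z = 0 + 3 = 3$)
$q{\left(L,O \right)} = \frac{-1 + O}{L + O}$
$F{\left(a,G \right)} = -3 + \frac{-1 + a}{G + a}$ ($F{\left(a,G \right)} = \frac{-1 + a}{G + a} - 3 = -3 + \frac{-1 + a}{G + a}$)
$-109 + F{\left(9 + 3,4 \right)} = -109 - \left(3 - \frac{-1 + \left(9 + 3\right)}{4 + \left(9 + 3\right)}\right) = -109 - \left(3 - \frac{-1 + 12}{4 + 12}\right) = -109 - \left(3 - \frac{1}{16} \cdot 11\right) = -109 + \left(-3 + \frac{1}{16} \cdot 11\right) = -109 + \left(-3 + \frac{11}{16}\right) = -109 - \frac{37}{16} = - \frac{1781}{16}$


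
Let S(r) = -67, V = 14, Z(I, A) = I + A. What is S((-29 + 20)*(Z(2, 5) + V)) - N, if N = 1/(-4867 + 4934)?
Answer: -4490/67 ≈ -67.015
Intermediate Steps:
Z(I, A) = A + I
N = 1/67 ≈ 0.014925
S((-29 + 20)*(Z(2, 5) + V)) - N = -67 - 1*1/67 = -67 - 1/67 = -4490/67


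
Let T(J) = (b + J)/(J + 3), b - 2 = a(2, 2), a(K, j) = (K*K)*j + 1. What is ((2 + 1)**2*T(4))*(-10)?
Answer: -1350/7 ≈ -192.86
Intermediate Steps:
a(K, j) = 1 + j*K**2 (a(K, j) = K**2*j + 1 = j*K**2 + 1 = 1 + j*K**2)
b = 11 (b = 2 + (1 + 2*2**2) = 2 + (1 + 2*4) = 2 + (1 + 8) = 2 + 9 = 11)
T(J) = (11 + J)/(3 + J) (T(J) = (11 + J)/(J + 3) = (11 + J)/(3 + J))
((2 + 1)**2*T(4))*(-10) = ((2 + 1)**2*((11 + 4)/(3 + 4)))*(-10) = (3**2*(15/7))*(-10) = (9*((1/7)*15))*(-10) = (9*(15/7))*(-10) = (135/7)*(-10) = -1350/7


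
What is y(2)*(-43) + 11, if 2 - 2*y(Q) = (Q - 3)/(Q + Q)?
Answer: -299/8 ≈ -37.375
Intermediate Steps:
y(Q) = 1 - (-3 + Q)/(4*Q) (y(Q) = 1 - (Q - 3)/(2*(Q + Q)) = 1 - (-3 + Q)/(2*(2*Q)) = 1 - (-3 + Q)*1/(2*Q)/2 = 1 - (-3 + Q)/(4*Q))
y(2)*(-43) + 11 = ((¾)*(1 + 2)/2)*(-43) + 11 = ((¾)*(½)*3)*(-43) + 11 = (9/8)*(-43) + 11 = -387/8 + 11 = -299/8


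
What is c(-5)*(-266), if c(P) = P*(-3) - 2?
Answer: -3458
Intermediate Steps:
c(P) = -2 - 3*P (c(P) = -3*P - 2 = -2 - 3*P)
c(-5)*(-266) = (-2 - 3*(-5))*(-266) = (-2 + 15)*(-266) = 13*(-266) = -3458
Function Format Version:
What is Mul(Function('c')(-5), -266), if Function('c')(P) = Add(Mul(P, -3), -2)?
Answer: -3458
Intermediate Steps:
Function('c')(P) = Add(-2, Mul(-3, P)) (Function('c')(P) = Add(Mul(-3, P), -2) = Add(-2, Mul(-3, P)))
Mul(Function('c')(-5), -266) = Mul(Add(-2, Mul(-3, -5)), -266) = Mul(Add(-2, 15), -266) = Mul(13, -266) = -3458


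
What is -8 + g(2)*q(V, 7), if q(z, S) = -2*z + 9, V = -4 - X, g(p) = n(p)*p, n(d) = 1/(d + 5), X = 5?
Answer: -2/7 ≈ -0.28571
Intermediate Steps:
n(d) = 1/(5 + d)
g(p) = p/(5 + p)
V = -9 (V = -4 - 1*5 = -4 - 5 = -9)
q(z, S) = 9 - 2*z
-8 + g(2)*q(V, 7) = -8 + (2/(5 + 2))*(9 - 2*(-9)) = -8 + (2/7)*(9 + 18) = -8 + (2*(⅐))*27 = -8 + (2/7)*27 = -8 + 54/7 = -2/7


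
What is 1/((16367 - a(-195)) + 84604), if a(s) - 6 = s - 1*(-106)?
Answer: 1/101054 ≈ 9.8957e-6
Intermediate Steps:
a(s) = 112 + s (a(s) = 6 + (s - 1*(-106)) = 6 + (s + 106) = 6 + (106 + s) = 112 + s)
1/((16367 - a(-195)) + 84604) = 1/((16367 - (112 - 195)) + 84604) = 1/((16367 - 1*(-83)) + 84604) = 1/((16367 + 83) + 84604) = 1/(16450 + 84604) = 1/101054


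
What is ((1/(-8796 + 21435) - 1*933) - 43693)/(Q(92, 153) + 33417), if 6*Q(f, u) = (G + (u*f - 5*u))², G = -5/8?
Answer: -72195585664/47823706949821 ≈ -0.0015096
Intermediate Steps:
G = -5/8 (G = -5*⅛ = -5/8 ≈ -0.62500)
Q(f, u) = (-5/8 - 5*u + f*u)²/6 (Q(f, u) = (-5/8 + (u*f - 5*u))²/6 = (-5/8 + (f*u - 5*u))²/6 = (-5/8 + (-5*u + f*u))²/6 = (-5/8 - 5*u + f*u)²/6)
((1/(-8796 + 21435) - 1*933) - 43693)/(Q(92, 153) + 33417) = ((1/(-8796 + 21435) - 1*933) - 43693)/((5 + 40*153 - 8*92*153)²/384 + 33417) = ((1/12639 - 933) - 43693)/((5 + 6120 - 112608)²/384 + 33417) = ((1/12639 - 933) - 43693)/((1/384)*(-106483)² + 33417) = (-11792186/12639 - 43693)/((1/384)*11338629289 + 33417) = -564028013/(12639*(11338629289/384 + 33417)) = -564028013/(12639*11351461417/384) = -564028013/12639*384/11351461417 = -72195585664/47823706949821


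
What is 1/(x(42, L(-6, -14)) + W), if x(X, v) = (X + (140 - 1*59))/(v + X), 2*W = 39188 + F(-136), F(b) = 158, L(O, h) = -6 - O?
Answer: 14/275463 ≈ 5.0823e-5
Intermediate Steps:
W = 19673 (W = (39188 + 158)/2 = (½)*39346 = 19673)
x(X, v) = (81 + X)/(X + v) (x(X, v) = (X + (140 - 59))/(X + v) = (X + 81)/(X + v) = (81 + X)/(X + v))
1/(x(42, L(-6, -14)) + W) = 1/((81 + 42)/(42 + (-6 - 1*(-6))) + 19673) = 1/(123/(42 + (-6 + 6)) + 19673) = 1/(123/(42 + 0) + 19673) = 1/(123/42 + 19673) = 1/((1/42)*123 + 19673) = 1/(41/14 + 19673) = 1/(275463/14) = 14/275463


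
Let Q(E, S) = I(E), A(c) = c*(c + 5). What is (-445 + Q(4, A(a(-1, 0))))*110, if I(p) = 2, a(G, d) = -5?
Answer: -48730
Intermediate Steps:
A(c) = c*(5 + c)
Q(E, S) = 2
(-445 + Q(4, A(a(-1, 0))))*110 = (-445 + 2)*110 = -443*110 = -48730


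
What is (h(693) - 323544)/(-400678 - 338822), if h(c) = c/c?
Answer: 323543/739500 ≈ 0.43752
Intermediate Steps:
h(c) = 1
(h(693) - 323544)/(-400678 - 338822) = (1 - 323544)/(-400678 - 338822) = -323543/(-739500) = -323543*(-1/739500) = 323543/739500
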